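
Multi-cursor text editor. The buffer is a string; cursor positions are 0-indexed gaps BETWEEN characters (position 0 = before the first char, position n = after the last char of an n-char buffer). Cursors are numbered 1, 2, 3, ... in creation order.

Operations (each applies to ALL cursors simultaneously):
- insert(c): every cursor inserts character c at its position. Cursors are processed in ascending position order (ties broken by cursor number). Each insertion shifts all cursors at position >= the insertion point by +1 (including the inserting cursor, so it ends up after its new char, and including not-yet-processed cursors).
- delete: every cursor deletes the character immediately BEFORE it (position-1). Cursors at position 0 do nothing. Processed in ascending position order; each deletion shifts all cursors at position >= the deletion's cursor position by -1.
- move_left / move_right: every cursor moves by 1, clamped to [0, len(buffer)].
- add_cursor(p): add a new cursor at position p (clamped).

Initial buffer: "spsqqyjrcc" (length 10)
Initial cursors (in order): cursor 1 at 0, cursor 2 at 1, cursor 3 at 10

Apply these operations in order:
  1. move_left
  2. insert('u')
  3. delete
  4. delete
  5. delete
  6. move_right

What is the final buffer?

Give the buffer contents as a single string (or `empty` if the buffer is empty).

Answer: spsqqyjc

Derivation:
After op 1 (move_left): buffer="spsqqyjrcc" (len 10), cursors c1@0 c2@0 c3@9, authorship ..........
After op 2 (insert('u')): buffer="uuspsqqyjrcuc" (len 13), cursors c1@2 c2@2 c3@12, authorship 12.........3.
After op 3 (delete): buffer="spsqqyjrcc" (len 10), cursors c1@0 c2@0 c3@9, authorship ..........
After op 4 (delete): buffer="spsqqyjrc" (len 9), cursors c1@0 c2@0 c3@8, authorship .........
After op 5 (delete): buffer="spsqqyjc" (len 8), cursors c1@0 c2@0 c3@7, authorship ........
After op 6 (move_right): buffer="spsqqyjc" (len 8), cursors c1@1 c2@1 c3@8, authorship ........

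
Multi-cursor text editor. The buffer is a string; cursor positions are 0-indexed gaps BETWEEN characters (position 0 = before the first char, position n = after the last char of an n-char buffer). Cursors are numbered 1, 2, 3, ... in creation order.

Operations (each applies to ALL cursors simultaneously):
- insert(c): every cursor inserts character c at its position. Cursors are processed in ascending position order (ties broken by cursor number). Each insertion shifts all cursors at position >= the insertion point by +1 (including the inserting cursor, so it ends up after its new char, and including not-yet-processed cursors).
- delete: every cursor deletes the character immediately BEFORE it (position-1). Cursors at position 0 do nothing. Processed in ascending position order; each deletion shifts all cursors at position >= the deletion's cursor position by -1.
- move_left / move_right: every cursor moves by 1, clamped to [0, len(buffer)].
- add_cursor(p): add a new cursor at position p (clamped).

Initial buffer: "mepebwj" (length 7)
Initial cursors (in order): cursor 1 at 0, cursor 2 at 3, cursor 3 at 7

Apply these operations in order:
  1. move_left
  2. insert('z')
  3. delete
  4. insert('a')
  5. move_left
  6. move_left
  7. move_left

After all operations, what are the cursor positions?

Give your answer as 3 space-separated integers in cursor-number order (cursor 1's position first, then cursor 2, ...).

Answer: 0 1 6

Derivation:
After op 1 (move_left): buffer="mepebwj" (len 7), cursors c1@0 c2@2 c3@6, authorship .......
After op 2 (insert('z')): buffer="zmezpebwzj" (len 10), cursors c1@1 c2@4 c3@9, authorship 1..2....3.
After op 3 (delete): buffer="mepebwj" (len 7), cursors c1@0 c2@2 c3@6, authorship .......
After op 4 (insert('a')): buffer="ameapebwaj" (len 10), cursors c1@1 c2@4 c3@9, authorship 1..2....3.
After op 5 (move_left): buffer="ameapebwaj" (len 10), cursors c1@0 c2@3 c3@8, authorship 1..2....3.
After op 6 (move_left): buffer="ameapebwaj" (len 10), cursors c1@0 c2@2 c3@7, authorship 1..2....3.
After op 7 (move_left): buffer="ameapebwaj" (len 10), cursors c1@0 c2@1 c3@6, authorship 1..2....3.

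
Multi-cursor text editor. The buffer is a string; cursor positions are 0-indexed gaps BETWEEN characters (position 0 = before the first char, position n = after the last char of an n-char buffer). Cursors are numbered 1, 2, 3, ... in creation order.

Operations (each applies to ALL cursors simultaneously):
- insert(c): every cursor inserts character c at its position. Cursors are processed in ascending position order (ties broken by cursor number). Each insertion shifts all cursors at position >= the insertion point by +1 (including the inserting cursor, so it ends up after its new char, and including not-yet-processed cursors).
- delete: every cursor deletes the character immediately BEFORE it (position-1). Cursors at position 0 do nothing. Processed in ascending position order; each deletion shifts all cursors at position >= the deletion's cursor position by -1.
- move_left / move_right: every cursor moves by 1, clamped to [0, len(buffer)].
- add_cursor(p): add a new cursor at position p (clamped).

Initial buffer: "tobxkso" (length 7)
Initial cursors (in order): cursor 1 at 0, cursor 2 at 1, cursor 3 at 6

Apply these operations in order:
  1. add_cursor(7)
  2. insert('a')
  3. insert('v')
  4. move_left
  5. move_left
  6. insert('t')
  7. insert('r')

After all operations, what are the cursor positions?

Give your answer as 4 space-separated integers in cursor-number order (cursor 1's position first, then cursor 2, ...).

Answer: 2 7 16 21

Derivation:
After op 1 (add_cursor(7)): buffer="tobxkso" (len 7), cursors c1@0 c2@1 c3@6 c4@7, authorship .......
After op 2 (insert('a')): buffer="ataobxksaoa" (len 11), cursors c1@1 c2@3 c3@9 c4@11, authorship 1.2.....3.4
After op 3 (insert('v')): buffer="avtavobxksavoav" (len 15), cursors c1@2 c2@5 c3@12 c4@15, authorship 11.22.....33.44
After op 4 (move_left): buffer="avtavobxksavoav" (len 15), cursors c1@1 c2@4 c3@11 c4@14, authorship 11.22.....33.44
After op 5 (move_left): buffer="avtavobxksavoav" (len 15), cursors c1@0 c2@3 c3@10 c4@13, authorship 11.22.....33.44
After op 6 (insert('t')): buffer="tavttavobxkstavotav" (len 19), cursors c1@1 c2@5 c3@13 c4@17, authorship 111.222.....333.444
After op 7 (insert('r')): buffer="travttravobxkstravotrav" (len 23), cursors c1@2 c2@7 c3@16 c4@21, authorship 1111.2222.....3333.4444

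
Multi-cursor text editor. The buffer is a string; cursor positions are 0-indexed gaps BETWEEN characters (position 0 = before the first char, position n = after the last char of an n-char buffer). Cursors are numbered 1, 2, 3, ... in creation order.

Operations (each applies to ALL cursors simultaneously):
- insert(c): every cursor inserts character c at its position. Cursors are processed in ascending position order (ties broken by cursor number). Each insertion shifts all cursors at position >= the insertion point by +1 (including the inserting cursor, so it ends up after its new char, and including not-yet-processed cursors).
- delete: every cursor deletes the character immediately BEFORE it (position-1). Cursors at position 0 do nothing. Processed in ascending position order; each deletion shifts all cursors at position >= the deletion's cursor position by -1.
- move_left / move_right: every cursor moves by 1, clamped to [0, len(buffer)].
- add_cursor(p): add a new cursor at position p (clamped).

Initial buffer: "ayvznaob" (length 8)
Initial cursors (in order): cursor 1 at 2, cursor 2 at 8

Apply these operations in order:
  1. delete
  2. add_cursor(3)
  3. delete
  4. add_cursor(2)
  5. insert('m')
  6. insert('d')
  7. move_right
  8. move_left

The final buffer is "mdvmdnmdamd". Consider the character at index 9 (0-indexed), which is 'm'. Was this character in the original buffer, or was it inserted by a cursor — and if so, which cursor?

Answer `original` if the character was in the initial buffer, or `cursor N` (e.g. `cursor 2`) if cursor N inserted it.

Answer: cursor 2

Derivation:
After op 1 (delete): buffer="avznao" (len 6), cursors c1@1 c2@6, authorship ......
After op 2 (add_cursor(3)): buffer="avznao" (len 6), cursors c1@1 c3@3 c2@6, authorship ......
After op 3 (delete): buffer="vna" (len 3), cursors c1@0 c3@1 c2@3, authorship ...
After op 4 (add_cursor(2)): buffer="vna" (len 3), cursors c1@0 c3@1 c4@2 c2@3, authorship ...
After op 5 (insert('m')): buffer="mvmnmam" (len 7), cursors c1@1 c3@3 c4@5 c2@7, authorship 1.3.4.2
After op 6 (insert('d')): buffer="mdvmdnmdamd" (len 11), cursors c1@2 c3@5 c4@8 c2@11, authorship 11.33.44.22
After op 7 (move_right): buffer="mdvmdnmdamd" (len 11), cursors c1@3 c3@6 c4@9 c2@11, authorship 11.33.44.22
After op 8 (move_left): buffer="mdvmdnmdamd" (len 11), cursors c1@2 c3@5 c4@8 c2@10, authorship 11.33.44.22
Authorship (.=original, N=cursor N): 1 1 . 3 3 . 4 4 . 2 2
Index 9: author = 2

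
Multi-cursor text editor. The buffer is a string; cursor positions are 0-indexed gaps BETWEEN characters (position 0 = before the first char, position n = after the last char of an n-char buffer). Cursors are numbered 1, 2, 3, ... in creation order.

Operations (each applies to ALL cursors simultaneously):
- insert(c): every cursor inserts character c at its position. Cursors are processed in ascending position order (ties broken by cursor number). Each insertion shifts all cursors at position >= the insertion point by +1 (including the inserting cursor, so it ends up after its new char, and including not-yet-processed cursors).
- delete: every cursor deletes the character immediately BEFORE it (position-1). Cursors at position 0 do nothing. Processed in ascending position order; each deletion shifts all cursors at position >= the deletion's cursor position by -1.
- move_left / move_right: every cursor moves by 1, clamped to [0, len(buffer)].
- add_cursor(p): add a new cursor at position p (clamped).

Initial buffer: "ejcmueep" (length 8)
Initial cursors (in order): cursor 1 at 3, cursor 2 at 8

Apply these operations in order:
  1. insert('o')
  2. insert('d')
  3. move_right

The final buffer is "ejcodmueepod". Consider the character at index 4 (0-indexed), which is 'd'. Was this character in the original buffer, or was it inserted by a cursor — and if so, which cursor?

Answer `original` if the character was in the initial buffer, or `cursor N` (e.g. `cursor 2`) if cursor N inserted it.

After op 1 (insert('o')): buffer="ejcomueepo" (len 10), cursors c1@4 c2@10, authorship ...1.....2
After op 2 (insert('d')): buffer="ejcodmueepod" (len 12), cursors c1@5 c2@12, authorship ...11.....22
After op 3 (move_right): buffer="ejcodmueepod" (len 12), cursors c1@6 c2@12, authorship ...11.....22
Authorship (.=original, N=cursor N): . . . 1 1 . . . . . 2 2
Index 4: author = 1

Answer: cursor 1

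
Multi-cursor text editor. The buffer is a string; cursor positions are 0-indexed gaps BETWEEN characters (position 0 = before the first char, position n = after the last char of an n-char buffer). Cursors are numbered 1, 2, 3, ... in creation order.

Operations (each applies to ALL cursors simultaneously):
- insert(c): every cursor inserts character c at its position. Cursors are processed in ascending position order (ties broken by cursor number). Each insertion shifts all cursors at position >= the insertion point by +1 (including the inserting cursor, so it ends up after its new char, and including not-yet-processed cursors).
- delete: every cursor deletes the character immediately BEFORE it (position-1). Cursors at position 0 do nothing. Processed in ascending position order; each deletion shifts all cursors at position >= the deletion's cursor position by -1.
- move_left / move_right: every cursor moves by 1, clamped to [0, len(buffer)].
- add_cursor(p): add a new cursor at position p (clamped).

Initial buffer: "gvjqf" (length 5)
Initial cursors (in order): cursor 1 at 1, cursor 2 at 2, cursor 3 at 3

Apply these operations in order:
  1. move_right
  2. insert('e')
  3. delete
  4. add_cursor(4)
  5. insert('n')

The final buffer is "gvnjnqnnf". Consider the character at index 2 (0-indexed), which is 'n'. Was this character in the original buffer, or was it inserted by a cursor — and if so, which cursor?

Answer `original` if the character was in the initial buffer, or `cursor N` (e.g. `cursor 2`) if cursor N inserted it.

After op 1 (move_right): buffer="gvjqf" (len 5), cursors c1@2 c2@3 c3@4, authorship .....
After op 2 (insert('e')): buffer="gvejeqef" (len 8), cursors c1@3 c2@5 c3@7, authorship ..1.2.3.
After op 3 (delete): buffer="gvjqf" (len 5), cursors c1@2 c2@3 c3@4, authorship .....
After op 4 (add_cursor(4)): buffer="gvjqf" (len 5), cursors c1@2 c2@3 c3@4 c4@4, authorship .....
After op 5 (insert('n')): buffer="gvnjnqnnf" (len 9), cursors c1@3 c2@5 c3@8 c4@8, authorship ..1.2.34.
Authorship (.=original, N=cursor N): . . 1 . 2 . 3 4 .
Index 2: author = 1

Answer: cursor 1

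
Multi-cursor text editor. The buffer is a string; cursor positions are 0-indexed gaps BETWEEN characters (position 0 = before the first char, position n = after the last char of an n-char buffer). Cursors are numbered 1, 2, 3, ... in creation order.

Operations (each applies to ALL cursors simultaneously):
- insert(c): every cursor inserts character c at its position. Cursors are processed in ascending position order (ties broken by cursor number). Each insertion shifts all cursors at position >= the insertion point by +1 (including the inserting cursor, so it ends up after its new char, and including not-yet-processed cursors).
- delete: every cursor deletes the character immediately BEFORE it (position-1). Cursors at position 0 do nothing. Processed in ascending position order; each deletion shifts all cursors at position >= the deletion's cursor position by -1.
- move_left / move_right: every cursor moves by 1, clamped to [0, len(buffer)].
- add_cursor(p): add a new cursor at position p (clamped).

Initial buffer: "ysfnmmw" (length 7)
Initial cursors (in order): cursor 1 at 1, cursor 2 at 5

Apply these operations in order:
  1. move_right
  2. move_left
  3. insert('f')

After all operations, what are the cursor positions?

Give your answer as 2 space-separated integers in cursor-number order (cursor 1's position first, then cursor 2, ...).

Answer: 2 7

Derivation:
After op 1 (move_right): buffer="ysfnmmw" (len 7), cursors c1@2 c2@6, authorship .......
After op 2 (move_left): buffer="ysfnmmw" (len 7), cursors c1@1 c2@5, authorship .......
After op 3 (insert('f')): buffer="yfsfnmfmw" (len 9), cursors c1@2 c2@7, authorship .1....2..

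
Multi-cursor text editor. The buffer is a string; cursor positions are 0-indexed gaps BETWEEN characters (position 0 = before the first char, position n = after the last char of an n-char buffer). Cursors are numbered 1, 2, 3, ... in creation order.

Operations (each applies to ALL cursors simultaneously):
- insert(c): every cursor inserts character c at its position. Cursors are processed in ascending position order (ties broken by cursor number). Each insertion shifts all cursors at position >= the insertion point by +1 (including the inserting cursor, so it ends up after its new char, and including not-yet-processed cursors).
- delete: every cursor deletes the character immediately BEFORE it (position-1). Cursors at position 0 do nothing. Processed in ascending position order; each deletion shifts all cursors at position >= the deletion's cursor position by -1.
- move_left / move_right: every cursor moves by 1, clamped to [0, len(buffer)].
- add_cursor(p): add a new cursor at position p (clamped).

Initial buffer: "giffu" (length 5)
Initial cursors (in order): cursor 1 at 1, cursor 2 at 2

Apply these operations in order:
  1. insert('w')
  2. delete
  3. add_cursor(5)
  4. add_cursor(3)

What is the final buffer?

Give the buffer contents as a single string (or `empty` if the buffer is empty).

Answer: giffu

Derivation:
After op 1 (insert('w')): buffer="gwiwffu" (len 7), cursors c1@2 c2@4, authorship .1.2...
After op 2 (delete): buffer="giffu" (len 5), cursors c1@1 c2@2, authorship .....
After op 3 (add_cursor(5)): buffer="giffu" (len 5), cursors c1@1 c2@2 c3@5, authorship .....
After op 4 (add_cursor(3)): buffer="giffu" (len 5), cursors c1@1 c2@2 c4@3 c3@5, authorship .....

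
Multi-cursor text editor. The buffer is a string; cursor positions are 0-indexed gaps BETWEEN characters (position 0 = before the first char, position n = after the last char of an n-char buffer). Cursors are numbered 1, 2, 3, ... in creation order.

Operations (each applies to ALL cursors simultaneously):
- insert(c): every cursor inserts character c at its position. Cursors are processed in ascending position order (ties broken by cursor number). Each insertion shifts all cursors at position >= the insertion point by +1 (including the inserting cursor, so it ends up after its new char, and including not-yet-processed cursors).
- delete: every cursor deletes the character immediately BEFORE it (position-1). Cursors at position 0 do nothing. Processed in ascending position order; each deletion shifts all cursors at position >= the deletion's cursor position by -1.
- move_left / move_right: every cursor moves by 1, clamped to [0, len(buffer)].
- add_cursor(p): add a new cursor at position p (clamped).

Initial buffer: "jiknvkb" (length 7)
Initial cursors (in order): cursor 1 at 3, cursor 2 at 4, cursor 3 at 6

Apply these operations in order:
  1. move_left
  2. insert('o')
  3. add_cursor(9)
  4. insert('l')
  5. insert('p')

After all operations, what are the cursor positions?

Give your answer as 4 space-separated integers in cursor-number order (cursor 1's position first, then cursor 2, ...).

Answer: 5 9 14 17

Derivation:
After op 1 (move_left): buffer="jiknvkb" (len 7), cursors c1@2 c2@3 c3@5, authorship .......
After op 2 (insert('o')): buffer="jiokonvokb" (len 10), cursors c1@3 c2@5 c3@8, authorship ..1.2..3..
After op 3 (add_cursor(9)): buffer="jiokonvokb" (len 10), cursors c1@3 c2@5 c3@8 c4@9, authorship ..1.2..3..
After op 4 (insert('l')): buffer="jiolkolnvolklb" (len 14), cursors c1@4 c2@7 c3@11 c4@13, authorship ..11.22..33.4.
After op 5 (insert('p')): buffer="jiolpkolpnvolpklpb" (len 18), cursors c1@5 c2@9 c3@14 c4@17, authorship ..111.222..333.44.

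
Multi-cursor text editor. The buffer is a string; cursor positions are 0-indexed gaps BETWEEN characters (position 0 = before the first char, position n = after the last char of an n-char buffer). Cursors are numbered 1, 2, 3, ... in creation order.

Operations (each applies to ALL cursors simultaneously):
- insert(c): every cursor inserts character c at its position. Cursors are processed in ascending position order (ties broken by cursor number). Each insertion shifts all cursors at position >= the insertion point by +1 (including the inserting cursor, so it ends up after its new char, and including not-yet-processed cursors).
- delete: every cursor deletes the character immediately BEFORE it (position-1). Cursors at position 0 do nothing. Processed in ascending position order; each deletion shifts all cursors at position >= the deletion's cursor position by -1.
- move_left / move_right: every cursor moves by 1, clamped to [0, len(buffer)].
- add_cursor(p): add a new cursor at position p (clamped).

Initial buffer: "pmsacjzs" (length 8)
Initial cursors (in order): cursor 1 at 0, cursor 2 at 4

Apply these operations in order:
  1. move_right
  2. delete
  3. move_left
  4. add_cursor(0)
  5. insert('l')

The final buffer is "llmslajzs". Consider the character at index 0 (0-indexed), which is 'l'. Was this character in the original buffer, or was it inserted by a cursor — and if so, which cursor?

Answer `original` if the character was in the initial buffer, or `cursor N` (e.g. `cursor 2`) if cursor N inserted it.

Answer: cursor 1

Derivation:
After op 1 (move_right): buffer="pmsacjzs" (len 8), cursors c1@1 c2@5, authorship ........
After op 2 (delete): buffer="msajzs" (len 6), cursors c1@0 c2@3, authorship ......
After op 3 (move_left): buffer="msajzs" (len 6), cursors c1@0 c2@2, authorship ......
After op 4 (add_cursor(0)): buffer="msajzs" (len 6), cursors c1@0 c3@0 c2@2, authorship ......
After op 5 (insert('l')): buffer="llmslajzs" (len 9), cursors c1@2 c3@2 c2@5, authorship 13..2....
Authorship (.=original, N=cursor N): 1 3 . . 2 . . . .
Index 0: author = 1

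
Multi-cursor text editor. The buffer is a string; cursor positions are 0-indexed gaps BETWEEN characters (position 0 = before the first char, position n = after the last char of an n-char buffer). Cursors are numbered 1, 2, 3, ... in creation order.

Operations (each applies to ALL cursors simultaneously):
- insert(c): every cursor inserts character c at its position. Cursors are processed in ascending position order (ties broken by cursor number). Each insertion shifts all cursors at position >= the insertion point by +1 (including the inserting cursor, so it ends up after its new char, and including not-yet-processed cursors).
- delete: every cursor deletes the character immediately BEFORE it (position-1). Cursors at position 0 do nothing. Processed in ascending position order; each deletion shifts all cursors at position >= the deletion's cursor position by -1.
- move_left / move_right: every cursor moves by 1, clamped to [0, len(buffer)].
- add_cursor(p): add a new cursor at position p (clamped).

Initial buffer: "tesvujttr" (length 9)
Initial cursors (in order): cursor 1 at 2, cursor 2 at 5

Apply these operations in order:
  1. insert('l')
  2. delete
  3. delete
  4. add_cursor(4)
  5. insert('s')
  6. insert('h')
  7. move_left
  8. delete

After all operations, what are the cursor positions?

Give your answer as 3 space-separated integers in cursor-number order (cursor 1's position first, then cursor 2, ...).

After op 1 (insert('l')): buffer="telsvuljttr" (len 11), cursors c1@3 c2@7, authorship ..1...2....
After op 2 (delete): buffer="tesvujttr" (len 9), cursors c1@2 c2@5, authorship .........
After op 3 (delete): buffer="tsvjttr" (len 7), cursors c1@1 c2@3, authorship .......
After op 4 (add_cursor(4)): buffer="tsvjttr" (len 7), cursors c1@1 c2@3 c3@4, authorship .......
After op 5 (insert('s')): buffer="tssvsjsttr" (len 10), cursors c1@2 c2@5 c3@7, authorship .1..2.3...
After op 6 (insert('h')): buffer="tshsvshjshttr" (len 13), cursors c1@3 c2@7 c3@10, authorship .11..22.33...
After op 7 (move_left): buffer="tshsvshjshttr" (len 13), cursors c1@2 c2@6 c3@9, authorship .11..22.33...
After op 8 (delete): buffer="thsvhjhttr" (len 10), cursors c1@1 c2@4 c3@6, authorship .1..2.3...

Answer: 1 4 6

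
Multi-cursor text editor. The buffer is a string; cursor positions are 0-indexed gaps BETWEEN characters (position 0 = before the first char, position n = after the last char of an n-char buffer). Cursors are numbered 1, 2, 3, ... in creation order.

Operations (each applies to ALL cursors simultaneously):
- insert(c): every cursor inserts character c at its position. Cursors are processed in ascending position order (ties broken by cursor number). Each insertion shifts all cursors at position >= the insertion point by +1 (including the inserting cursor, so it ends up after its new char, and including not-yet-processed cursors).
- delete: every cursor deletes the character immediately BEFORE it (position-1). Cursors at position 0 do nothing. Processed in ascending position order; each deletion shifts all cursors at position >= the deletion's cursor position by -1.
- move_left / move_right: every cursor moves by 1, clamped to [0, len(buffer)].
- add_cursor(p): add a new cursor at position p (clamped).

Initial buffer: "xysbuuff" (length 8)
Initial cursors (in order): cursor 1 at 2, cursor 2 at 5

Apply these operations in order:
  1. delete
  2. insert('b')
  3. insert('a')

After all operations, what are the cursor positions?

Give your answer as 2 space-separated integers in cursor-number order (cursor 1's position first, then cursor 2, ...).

Answer: 3 7

Derivation:
After op 1 (delete): buffer="xsbuff" (len 6), cursors c1@1 c2@3, authorship ......
After op 2 (insert('b')): buffer="xbsbbuff" (len 8), cursors c1@2 c2@5, authorship .1..2...
After op 3 (insert('a')): buffer="xbasbbauff" (len 10), cursors c1@3 c2@7, authorship .11..22...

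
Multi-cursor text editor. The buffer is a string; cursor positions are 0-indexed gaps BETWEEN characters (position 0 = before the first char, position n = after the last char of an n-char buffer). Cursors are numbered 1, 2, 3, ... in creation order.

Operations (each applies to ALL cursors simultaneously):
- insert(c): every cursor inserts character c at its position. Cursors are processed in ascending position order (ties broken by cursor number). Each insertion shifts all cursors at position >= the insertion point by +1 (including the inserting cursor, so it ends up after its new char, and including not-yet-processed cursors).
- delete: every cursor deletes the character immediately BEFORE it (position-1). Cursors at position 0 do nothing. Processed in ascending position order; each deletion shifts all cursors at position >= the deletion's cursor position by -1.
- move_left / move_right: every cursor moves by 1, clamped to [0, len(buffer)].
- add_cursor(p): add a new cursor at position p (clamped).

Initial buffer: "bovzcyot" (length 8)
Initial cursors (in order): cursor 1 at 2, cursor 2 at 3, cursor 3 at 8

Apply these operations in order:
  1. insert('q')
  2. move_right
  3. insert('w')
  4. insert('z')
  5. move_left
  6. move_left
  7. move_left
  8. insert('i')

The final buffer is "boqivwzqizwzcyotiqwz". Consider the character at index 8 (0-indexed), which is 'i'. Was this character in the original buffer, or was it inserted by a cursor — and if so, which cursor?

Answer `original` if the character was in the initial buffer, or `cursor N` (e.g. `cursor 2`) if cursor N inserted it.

Answer: cursor 2

Derivation:
After op 1 (insert('q')): buffer="boqvqzcyotq" (len 11), cursors c1@3 c2@5 c3@11, authorship ..1.2.....3
After op 2 (move_right): buffer="boqvqzcyotq" (len 11), cursors c1@4 c2@6 c3@11, authorship ..1.2.....3
After op 3 (insert('w')): buffer="boqvwqzwcyotqw" (len 14), cursors c1@5 c2@8 c3@14, authorship ..1.12.2....33
After op 4 (insert('z')): buffer="boqvwzqzwzcyotqwz" (len 17), cursors c1@6 c2@10 c3@17, authorship ..1.112.22....333
After op 5 (move_left): buffer="boqvwzqzwzcyotqwz" (len 17), cursors c1@5 c2@9 c3@16, authorship ..1.112.22....333
After op 6 (move_left): buffer="boqvwzqzwzcyotqwz" (len 17), cursors c1@4 c2@8 c3@15, authorship ..1.112.22....333
After op 7 (move_left): buffer="boqvwzqzwzcyotqwz" (len 17), cursors c1@3 c2@7 c3@14, authorship ..1.112.22....333
After op 8 (insert('i')): buffer="boqivwzqizwzcyotiqwz" (len 20), cursors c1@4 c2@9 c3@17, authorship ..11.1122.22....3333
Authorship (.=original, N=cursor N): . . 1 1 . 1 1 2 2 . 2 2 . . . . 3 3 3 3
Index 8: author = 2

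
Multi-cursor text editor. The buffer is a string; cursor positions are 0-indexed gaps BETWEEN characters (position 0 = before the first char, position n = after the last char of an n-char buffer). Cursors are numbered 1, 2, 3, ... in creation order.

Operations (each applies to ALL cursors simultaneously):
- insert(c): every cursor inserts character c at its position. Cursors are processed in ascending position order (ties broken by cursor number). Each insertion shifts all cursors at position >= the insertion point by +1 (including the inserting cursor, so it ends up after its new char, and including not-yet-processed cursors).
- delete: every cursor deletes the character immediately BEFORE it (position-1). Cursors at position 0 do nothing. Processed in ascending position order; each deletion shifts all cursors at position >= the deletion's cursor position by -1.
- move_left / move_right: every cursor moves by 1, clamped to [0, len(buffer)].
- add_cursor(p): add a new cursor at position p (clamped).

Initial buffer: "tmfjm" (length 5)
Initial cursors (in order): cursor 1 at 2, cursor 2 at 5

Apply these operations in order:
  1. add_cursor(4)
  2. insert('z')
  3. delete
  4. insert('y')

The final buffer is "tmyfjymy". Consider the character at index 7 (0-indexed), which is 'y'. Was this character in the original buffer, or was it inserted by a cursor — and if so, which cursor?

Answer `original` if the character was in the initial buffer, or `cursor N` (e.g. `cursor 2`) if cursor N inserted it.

Answer: cursor 2

Derivation:
After op 1 (add_cursor(4)): buffer="tmfjm" (len 5), cursors c1@2 c3@4 c2@5, authorship .....
After op 2 (insert('z')): buffer="tmzfjzmz" (len 8), cursors c1@3 c3@6 c2@8, authorship ..1..3.2
After op 3 (delete): buffer="tmfjm" (len 5), cursors c1@2 c3@4 c2@5, authorship .....
After op 4 (insert('y')): buffer="tmyfjymy" (len 8), cursors c1@3 c3@6 c2@8, authorship ..1..3.2
Authorship (.=original, N=cursor N): . . 1 . . 3 . 2
Index 7: author = 2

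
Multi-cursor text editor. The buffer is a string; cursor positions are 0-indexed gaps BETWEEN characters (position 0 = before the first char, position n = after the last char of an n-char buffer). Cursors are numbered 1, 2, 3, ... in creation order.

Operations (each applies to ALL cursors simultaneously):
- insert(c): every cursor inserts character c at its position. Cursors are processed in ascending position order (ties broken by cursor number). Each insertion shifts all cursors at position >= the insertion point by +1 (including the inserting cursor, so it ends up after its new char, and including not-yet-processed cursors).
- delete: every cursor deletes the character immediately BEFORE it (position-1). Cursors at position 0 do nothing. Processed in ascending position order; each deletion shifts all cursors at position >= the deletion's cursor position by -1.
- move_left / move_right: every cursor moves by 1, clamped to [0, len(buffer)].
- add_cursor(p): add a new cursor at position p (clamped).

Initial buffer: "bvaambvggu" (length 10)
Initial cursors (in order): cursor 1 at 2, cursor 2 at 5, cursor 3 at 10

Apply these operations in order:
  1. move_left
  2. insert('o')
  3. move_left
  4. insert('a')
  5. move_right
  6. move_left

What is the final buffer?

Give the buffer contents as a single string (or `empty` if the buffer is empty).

After op 1 (move_left): buffer="bvaambvggu" (len 10), cursors c1@1 c2@4 c3@9, authorship ..........
After op 2 (insert('o')): buffer="bovaaombvggou" (len 13), cursors c1@2 c2@6 c3@12, authorship .1...2.....3.
After op 3 (move_left): buffer="bovaaombvggou" (len 13), cursors c1@1 c2@5 c3@11, authorship .1...2.....3.
After op 4 (insert('a')): buffer="baovaaaombvggaou" (len 16), cursors c1@2 c2@7 c3@14, authorship .11...22.....33.
After op 5 (move_right): buffer="baovaaaombvggaou" (len 16), cursors c1@3 c2@8 c3@15, authorship .11...22.....33.
After op 6 (move_left): buffer="baovaaaombvggaou" (len 16), cursors c1@2 c2@7 c3@14, authorship .11...22.....33.

Answer: baovaaaombvggaou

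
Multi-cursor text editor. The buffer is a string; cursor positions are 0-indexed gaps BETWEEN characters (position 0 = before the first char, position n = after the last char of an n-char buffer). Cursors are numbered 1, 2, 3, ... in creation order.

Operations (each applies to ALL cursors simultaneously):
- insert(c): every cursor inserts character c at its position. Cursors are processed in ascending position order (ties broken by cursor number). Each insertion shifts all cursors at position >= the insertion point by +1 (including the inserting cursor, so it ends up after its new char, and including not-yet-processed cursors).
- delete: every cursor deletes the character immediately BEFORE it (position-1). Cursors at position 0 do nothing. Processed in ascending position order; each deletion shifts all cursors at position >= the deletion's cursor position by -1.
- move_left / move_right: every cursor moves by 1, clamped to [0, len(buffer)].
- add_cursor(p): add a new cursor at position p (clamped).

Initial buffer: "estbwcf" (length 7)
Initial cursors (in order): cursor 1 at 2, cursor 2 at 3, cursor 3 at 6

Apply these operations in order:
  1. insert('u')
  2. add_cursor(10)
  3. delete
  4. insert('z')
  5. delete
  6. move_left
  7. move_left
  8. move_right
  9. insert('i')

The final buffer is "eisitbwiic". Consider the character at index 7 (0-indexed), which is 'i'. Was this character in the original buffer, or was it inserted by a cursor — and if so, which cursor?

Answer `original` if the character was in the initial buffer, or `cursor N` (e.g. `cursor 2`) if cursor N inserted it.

After op 1 (insert('u')): buffer="esutubwcuf" (len 10), cursors c1@3 c2@5 c3@9, authorship ..1.2...3.
After op 2 (add_cursor(10)): buffer="esutubwcuf" (len 10), cursors c1@3 c2@5 c3@9 c4@10, authorship ..1.2...3.
After op 3 (delete): buffer="estbwc" (len 6), cursors c1@2 c2@3 c3@6 c4@6, authorship ......
After op 4 (insert('z')): buffer="esztzbwczz" (len 10), cursors c1@3 c2@5 c3@10 c4@10, authorship ..1.2...34
After op 5 (delete): buffer="estbwc" (len 6), cursors c1@2 c2@3 c3@6 c4@6, authorship ......
After op 6 (move_left): buffer="estbwc" (len 6), cursors c1@1 c2@2 c3@5 c4@5, authorship ......
After op 7 (move_left): buffer="estbwc" (len 6), cursors c1@0 c2@1 c3@4 c4@4, authorship ......
After op 8 (move_right): buffer="estbwc" (len 6), cursors c1@1 c2@2 c3@5 c4@5, authorship ......
After op 9 (insert('i')): buffer="eisitbwiic" (len 10), cursors c1@2 c2@4 c3@9 c4@9, authorship .1.2...34.
Authorship (.=original, N=cursor N): . 1 . 2 . . . 3 4 .
Index 7: author = 3

Answer: cursor 3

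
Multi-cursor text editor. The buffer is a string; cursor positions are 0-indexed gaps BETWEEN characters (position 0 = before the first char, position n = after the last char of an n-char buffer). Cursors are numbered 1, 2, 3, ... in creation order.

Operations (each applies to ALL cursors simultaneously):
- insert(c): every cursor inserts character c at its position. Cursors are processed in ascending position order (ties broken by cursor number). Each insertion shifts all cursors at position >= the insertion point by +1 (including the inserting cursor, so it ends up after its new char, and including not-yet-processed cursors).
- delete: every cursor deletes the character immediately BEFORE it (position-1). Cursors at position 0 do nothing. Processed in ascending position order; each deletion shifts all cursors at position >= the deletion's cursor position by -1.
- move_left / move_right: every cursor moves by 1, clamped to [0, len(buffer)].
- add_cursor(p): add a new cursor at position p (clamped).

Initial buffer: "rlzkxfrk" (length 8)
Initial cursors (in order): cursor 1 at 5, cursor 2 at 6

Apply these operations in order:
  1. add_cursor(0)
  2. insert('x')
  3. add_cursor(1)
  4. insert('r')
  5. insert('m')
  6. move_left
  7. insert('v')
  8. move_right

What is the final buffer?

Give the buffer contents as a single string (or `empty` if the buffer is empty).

After op 1 (add_cursor(0)): buffer="rlzkxfrk" (len 8), cursors c3@0 c1@5 c2@6, authorship ........
After op 2 (insert('x')): buffer="xrlzkxxfxrk" (len 11), cursors c3@1 c1@7 c2@9, authorship 3.....1.2..
After op 3 (add_cursor(1)): buffer="xrlzkxxfxrk" (len 11), cursors c3@1 c4@1 c1@7 c2@9, authorship 3.....1.2..
After op 4 (insert('r')): buffer="xrrrlzkxxrfxrrk" (len 15), cursors c3@3 c4@3 c1@10 c2@13, authorship 334.....11.22..
After op 5 (insert('m')): buffer="xrrmmrlzkxxrmfxrmrk" (len 19), cursors c3@5 c4@5 c1@13 c2@17, authorship 33434.....111.222..
After op 6 (move_left): buffer="xrrmmrlzkxxrmfxrmrk" (len 19), cursors c3@4 c4@4 c1@12 c2@16, authorship 33434.....111.222..
After op 7 (insert('v')): buffer="xrrmvvmrlzkxxrvmfxrvmrk" (len 23), cursors c3@6 c4@6 c1@15 c2@20, authorship 3343344.....1111.2222..
After op 8 (move_right): buffer="xrrmvvmrlzkxxrvmfxrvmrk" (len 23), cursors c3@7 c4@7 c1@16 c2@21, authorship 3343344.....1111.2222..

Answer: xrrmvvmrlzkxxrvmfxrvmrk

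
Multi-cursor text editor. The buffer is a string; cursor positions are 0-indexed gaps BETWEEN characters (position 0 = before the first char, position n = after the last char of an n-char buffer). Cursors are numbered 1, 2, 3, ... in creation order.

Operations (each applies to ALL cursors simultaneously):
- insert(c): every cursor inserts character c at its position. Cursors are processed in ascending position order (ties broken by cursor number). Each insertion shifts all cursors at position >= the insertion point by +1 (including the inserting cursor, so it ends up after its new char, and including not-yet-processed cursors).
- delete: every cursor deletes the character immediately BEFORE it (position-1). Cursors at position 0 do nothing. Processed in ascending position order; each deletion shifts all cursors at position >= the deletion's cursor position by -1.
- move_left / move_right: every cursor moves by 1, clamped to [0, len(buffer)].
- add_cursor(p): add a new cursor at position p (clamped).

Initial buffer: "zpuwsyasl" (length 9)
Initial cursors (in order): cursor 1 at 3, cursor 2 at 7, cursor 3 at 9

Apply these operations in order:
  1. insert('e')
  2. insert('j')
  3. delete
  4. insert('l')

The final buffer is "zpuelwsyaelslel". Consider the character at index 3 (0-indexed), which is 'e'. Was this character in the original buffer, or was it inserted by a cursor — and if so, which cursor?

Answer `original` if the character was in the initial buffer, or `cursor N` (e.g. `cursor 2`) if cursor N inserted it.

After op 1 (insert('e')): buffer="zpuewsyaesle" (len 12), cursors c1@4 c2@9 c3@12, authorship ...1....2..3
After op 2 (insert('j')): buffer="zpuejwsyaejslej" (len 15), cursors c1@5 c2@11 c3@15, authorship ...11....22..33
After op 3 (delete): buffer="zpuewsyaesle" (len 12), cursors c1@4 c2@9 c3@12, authorship ...1....2..3
After op 4 (insert('l')): buffer="zpuelwsyaelslel" (len 15), cursors c1@5 c2@11 c3@15, authorship ...11....22..33
Authorship (.=original, N=cursor N): . . . 1 1 . . . . 2 2 . . 3 3
Index 3: author = 1

Answer: cursor 1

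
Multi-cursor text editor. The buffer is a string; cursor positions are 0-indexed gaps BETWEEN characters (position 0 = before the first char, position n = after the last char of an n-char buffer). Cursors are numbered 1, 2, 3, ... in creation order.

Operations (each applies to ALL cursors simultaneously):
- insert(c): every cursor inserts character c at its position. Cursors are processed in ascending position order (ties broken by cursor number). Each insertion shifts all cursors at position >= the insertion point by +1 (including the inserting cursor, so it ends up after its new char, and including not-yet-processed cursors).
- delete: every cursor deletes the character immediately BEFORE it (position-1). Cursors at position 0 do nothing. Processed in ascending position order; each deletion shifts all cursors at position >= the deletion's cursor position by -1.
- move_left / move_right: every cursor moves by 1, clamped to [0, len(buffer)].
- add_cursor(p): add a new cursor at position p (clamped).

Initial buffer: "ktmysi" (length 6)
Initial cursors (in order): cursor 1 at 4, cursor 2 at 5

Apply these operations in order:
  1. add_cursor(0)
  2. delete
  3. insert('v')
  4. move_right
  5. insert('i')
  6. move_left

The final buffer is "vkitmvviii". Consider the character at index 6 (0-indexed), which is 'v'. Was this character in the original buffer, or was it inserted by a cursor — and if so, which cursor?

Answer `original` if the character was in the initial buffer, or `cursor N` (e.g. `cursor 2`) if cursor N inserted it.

Answer: cursor 2

Derivation:
After op 1 (add_cursor(0)): buffer="ktmysi" (len 6), cursors c3@0 c1@4 c2@5, authorship ......
After op 2 (delete): buffer="ktmi" (len 4), cursors c3@0 c1@3 c2@3, authorship ....
After op 3 (insert('v')): buffer="vktmvvi" (len 7), cursors c3@1 c1@6 c2@6, authorship 3...12.
After op 4 (move_right): buffer="vktmvvi" (len 7), cursors c3@2 c1@7 c2@7, authorship 3...12.
After op 5 (insert('i')): buffer="vkitmvviii" (len 10), cursors c3@3 c1@10 c2@10, authorship 3.3..12.12
After op 6 (move_left): buffer="vkitmvviii" (len 10), cursors c3@2 c1@9 c2@9, authorship 3.3..12.12
Authorship (.=original, N=cursor N): 3 . 3 . . 1 2 . 1 2
Index 6: author = 2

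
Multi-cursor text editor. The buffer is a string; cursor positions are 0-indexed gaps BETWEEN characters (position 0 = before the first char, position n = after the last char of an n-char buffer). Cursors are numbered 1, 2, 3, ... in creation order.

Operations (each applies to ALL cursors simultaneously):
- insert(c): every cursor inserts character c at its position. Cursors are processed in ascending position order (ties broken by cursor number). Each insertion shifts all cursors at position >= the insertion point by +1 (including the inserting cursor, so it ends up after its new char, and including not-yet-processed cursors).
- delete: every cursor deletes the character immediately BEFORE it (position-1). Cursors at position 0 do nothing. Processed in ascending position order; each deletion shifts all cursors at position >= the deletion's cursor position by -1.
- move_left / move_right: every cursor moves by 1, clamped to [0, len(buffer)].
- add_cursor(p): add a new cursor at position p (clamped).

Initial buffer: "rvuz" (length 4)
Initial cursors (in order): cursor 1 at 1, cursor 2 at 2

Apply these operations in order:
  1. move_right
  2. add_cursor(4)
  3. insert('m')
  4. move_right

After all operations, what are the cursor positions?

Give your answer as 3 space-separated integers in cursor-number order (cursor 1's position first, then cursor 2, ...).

After op 1 (move_right): buffer="rvuz" (len 4), cursors c1@2 c2@3, authorship ....
After op 2 (add_cursor(4)): buffer="rvuz" (len 4), cursors c1@2 c2@3 c3@4, authorship ....
After op 3 (insert('m')): buffer="rvmumzm" (len 7), cursors c1@3 c2@5 c3@7, authorship ..1.2.3
After op 4 (move_right): buffer="rvmumzm" (len 7), cursors c1@4 c2@6 c3@7, authorship ..1.2.3

Answer: 4 6 7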